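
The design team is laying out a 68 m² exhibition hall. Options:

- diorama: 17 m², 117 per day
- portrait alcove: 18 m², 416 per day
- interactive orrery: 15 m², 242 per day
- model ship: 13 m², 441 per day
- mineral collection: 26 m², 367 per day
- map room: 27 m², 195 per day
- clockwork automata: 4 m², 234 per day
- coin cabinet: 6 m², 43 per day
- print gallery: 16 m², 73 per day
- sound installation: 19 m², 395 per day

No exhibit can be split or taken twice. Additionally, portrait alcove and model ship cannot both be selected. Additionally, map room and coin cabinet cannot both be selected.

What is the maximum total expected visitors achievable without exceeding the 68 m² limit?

1480

Density check — clockwork automata 58.50, model ship 33.92, portrait alcove 23.11 are the best per m².
Taking model ship + mineral collection + clockwork automata + coin cabinet + sound installation: 68 m² used, 1480 in expected visitors.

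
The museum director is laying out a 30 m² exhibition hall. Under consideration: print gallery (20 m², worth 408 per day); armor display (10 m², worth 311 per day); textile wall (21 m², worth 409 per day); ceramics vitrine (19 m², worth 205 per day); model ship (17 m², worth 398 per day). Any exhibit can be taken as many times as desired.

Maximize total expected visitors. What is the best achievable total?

933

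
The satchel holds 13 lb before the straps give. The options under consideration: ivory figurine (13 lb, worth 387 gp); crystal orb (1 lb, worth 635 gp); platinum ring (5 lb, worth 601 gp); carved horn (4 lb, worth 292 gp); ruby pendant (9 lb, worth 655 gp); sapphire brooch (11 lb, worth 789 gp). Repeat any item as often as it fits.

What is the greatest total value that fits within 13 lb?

8255

Ranking by ratio (value/lb): crystal orb 635.00, platinum ring 120.20, carved horn 73.00.
Best packing: 13×crystal orb — 13 lb, 8255 total.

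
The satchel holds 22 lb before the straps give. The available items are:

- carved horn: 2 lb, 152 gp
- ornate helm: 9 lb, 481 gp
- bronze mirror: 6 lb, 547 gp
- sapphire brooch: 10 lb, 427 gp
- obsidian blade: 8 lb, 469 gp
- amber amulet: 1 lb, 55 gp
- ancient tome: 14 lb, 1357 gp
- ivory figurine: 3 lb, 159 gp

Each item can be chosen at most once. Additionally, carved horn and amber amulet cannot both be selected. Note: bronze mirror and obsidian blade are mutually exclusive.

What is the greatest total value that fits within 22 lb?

By value per lb: ancient tome 96.93, bronze mirror 91.17, carved horn 76.00, obsidian blade 58.62 lead.
Best packing: carved horn + bronze mirror + ancient tome — 22 lb, 2056 total.
No other feasible combination exceeds 2056.

2056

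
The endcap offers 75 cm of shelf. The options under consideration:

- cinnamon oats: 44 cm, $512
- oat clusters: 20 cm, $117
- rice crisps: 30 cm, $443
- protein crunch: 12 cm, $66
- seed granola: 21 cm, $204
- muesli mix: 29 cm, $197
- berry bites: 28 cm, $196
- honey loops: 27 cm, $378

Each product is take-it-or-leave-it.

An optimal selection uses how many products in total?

Optimal total is 955.
cinnamon oats + rice crisps hits 955 at 74 cm.
Any selection reaching 955 contains exactly 2 products.

2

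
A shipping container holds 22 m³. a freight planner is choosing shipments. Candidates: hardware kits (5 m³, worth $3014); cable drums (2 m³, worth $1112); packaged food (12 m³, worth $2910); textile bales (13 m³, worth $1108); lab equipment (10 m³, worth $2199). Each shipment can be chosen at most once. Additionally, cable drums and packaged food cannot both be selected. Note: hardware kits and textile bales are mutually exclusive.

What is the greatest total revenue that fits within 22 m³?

6325

By revenue per m³: hardware kits 602.80, cable drums 556.00, packaged food 242.50, lab equipment 219.90 lead.
Best packing: hardware kits + cable drums + lab equipment — 17 m³, 6325 total.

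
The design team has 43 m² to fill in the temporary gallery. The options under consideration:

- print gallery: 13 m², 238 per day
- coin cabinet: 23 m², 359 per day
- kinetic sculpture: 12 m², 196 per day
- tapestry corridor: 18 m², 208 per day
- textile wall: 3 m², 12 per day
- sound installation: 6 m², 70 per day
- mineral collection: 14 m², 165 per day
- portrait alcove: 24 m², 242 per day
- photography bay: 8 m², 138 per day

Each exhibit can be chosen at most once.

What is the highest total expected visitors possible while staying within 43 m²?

693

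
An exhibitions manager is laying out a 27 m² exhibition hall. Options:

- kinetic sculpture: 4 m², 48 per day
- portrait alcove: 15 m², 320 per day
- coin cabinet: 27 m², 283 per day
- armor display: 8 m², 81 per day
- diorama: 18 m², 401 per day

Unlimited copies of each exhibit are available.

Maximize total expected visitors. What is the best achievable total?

Density check — diorama 22.28, portrait alcove 21.33, kinetic sculpture 12.00 are the best per m².
Best packing: 2×kinetic sculpture + diorama — 26 m², 497 total.
That's the maximum — no swap from here does better than 497.

497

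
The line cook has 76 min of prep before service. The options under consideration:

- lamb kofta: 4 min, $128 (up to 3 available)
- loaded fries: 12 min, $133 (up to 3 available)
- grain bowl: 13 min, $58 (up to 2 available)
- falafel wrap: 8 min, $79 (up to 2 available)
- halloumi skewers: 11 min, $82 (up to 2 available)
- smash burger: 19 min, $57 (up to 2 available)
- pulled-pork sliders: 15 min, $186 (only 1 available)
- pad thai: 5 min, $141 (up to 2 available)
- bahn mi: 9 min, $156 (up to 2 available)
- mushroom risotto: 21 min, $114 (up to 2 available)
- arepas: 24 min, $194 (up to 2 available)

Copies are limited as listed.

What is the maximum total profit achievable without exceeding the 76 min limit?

1377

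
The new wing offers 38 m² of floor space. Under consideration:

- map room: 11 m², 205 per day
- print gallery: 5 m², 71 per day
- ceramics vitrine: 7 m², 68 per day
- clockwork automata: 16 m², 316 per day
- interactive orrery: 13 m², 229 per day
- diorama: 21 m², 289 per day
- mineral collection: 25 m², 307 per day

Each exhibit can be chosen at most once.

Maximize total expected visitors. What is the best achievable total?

616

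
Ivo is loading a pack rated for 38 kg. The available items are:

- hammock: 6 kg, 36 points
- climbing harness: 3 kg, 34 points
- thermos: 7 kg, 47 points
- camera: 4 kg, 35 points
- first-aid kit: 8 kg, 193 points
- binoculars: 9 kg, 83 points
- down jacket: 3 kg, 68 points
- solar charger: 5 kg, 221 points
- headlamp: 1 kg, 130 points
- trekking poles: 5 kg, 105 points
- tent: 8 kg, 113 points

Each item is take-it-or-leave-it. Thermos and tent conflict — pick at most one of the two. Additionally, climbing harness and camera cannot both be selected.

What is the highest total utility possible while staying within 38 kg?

Taking hammock + first-aid kit + down jacket + solar charger + headlamp + trekking poles + tent: 36 kg used, 866 in utility.
Every other selection either busts 38 kg or breaks a pairing rule or fails to beat 866.

866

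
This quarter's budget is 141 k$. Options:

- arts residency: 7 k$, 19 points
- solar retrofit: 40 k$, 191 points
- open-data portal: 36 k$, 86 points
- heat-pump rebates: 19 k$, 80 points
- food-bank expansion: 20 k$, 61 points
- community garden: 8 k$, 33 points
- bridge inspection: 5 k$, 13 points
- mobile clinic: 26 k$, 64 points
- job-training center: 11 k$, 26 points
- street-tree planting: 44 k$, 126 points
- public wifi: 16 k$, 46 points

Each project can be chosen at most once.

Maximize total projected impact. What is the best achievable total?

510

Density check — solar retrofit 4.78, heat-pump rebates 4.21, community garden 4.12 are the best per k$.
Taking the top-ratio projects first gives arts residency + solar retrofit + heat-pump rebates + food-bank expansion + community garden + bridge inspection + mobile clinic + public wifi for 507 (141 k$).
The 47 k$ tied up in bridge inspection and mobile clinic and public wifi is better spent on street-tree planting — total rises to 510 (138 k$).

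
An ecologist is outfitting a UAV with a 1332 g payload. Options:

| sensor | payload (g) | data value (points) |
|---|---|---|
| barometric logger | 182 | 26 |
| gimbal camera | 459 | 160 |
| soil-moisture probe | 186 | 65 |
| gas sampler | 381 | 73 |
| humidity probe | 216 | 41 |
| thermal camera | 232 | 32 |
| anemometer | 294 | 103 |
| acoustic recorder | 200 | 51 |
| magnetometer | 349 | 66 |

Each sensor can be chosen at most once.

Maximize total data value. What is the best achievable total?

405

The ratio ordering already packs tightly: barometric logger + gimbal camera + soil-moisture probe + anemometer + acoustic recorder, 1321 g, 405.
An exhaustive check of the 512 subsets confirms 405.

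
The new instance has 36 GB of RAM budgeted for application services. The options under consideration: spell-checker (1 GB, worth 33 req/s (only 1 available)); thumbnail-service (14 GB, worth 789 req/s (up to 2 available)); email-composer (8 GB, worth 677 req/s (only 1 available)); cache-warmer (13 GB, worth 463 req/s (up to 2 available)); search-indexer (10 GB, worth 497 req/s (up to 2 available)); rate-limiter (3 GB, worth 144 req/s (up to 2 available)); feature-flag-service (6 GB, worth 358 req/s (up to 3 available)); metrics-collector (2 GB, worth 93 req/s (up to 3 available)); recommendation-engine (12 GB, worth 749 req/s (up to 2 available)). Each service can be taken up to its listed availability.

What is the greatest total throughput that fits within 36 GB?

Taking the top-ratio services first gives spell-checker + email-composer + rate-limiter + 2×recommendation-engine for 2352 (36 GB).
Dropping spell-checker and rate-limiter frees 4 GB; slotting in 2×metrics-collector (4 GB) lifts the total to 2361 at 36 GB.
Every other selection either busts 36 GB or exceeds an availability limit or fails to beat 2361.

2361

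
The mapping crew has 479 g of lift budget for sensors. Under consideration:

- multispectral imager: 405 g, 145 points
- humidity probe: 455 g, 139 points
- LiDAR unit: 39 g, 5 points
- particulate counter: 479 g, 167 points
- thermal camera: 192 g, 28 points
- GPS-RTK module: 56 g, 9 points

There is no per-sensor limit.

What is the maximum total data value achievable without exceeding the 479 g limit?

167

A density-first pass picks multispectral imager + GPS-RTK module — 154 at 461 g.
The 461 g tied up in multispectral imager and GPS-RTK module is better spent on particulate counter — total rises to 167 (479 g).
Nothing else within 479 g beats 167.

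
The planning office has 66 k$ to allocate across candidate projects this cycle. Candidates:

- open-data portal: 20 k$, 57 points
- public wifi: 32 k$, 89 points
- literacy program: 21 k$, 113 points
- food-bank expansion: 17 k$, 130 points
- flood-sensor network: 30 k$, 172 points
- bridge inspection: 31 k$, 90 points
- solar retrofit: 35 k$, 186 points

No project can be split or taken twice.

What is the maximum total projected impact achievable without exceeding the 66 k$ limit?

358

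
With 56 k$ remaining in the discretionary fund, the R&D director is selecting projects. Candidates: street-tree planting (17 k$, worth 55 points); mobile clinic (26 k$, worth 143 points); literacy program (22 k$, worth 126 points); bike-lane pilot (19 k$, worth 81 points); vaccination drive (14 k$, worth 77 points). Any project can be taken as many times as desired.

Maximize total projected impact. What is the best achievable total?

308

Taking the top-ratio projects first gives 2×literacy program for 252 (44 k$).
Dropping 2×literacy program frees 44 k$; slotting in 4×vaccination drive (56 k$) lifts the total to 308 at 56 k$.
No other feasible combination exceeds 308.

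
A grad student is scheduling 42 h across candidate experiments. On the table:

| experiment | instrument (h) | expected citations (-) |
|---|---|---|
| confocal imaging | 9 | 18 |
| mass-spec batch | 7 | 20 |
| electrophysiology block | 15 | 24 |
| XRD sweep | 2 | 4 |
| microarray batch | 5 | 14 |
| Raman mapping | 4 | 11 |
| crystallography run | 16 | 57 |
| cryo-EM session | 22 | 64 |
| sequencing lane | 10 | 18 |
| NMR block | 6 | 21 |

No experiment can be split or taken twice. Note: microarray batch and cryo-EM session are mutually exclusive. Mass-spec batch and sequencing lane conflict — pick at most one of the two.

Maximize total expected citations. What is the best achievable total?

Taking the top-ratio experiments first gives mass-spec batch + XRD sweep + microarray batch + Raman mapping + crystallography run + NMR block for 127 (40 h).
A better packing is Raman mapping + crystallography run + cryo-EM session: 42 h, total 132.

132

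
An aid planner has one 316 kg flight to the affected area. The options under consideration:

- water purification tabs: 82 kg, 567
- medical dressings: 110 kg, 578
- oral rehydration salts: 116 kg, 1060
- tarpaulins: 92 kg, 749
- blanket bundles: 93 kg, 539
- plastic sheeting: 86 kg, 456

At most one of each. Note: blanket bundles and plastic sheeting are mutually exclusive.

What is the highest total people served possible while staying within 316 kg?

2376

Ranking by ratio (people served/kg): oral rehydration salts 9.14, tarpaulins 8.14, water purification tabs 6.91.
Best packing: water purification tabs + oral rehydration salts + tarpaulins — 290 kg, 2376 total.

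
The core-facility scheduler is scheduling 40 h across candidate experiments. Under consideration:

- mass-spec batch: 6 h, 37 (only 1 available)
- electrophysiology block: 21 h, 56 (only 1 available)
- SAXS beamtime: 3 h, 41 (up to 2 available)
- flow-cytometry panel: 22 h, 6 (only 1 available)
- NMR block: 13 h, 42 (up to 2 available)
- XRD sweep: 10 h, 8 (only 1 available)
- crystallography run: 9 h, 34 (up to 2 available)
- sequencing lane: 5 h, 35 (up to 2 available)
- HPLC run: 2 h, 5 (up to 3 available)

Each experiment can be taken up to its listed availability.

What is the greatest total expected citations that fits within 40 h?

257

Density check — SAXS beamtime 13.67, sequencing lane 7.00, mass-spec batch 6.17 are the best per h.
The ratio ordering already packs tightly: mass-spec batch + 2×SAXS beamtime + 2×crystallography run + 2×sequencing lane, 40 h, 257.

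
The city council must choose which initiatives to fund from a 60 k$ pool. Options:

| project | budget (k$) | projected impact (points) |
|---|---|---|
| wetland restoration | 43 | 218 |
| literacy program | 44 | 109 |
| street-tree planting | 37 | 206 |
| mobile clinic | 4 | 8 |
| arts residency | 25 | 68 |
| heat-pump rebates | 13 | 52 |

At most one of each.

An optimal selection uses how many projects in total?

Best achievable projected impact is 278.
For example wetland restoration + mobile clinic + heat-pump rebates achieves it, using 60 k$.
Any selection reaching 278 contains exactly 3 projects.

3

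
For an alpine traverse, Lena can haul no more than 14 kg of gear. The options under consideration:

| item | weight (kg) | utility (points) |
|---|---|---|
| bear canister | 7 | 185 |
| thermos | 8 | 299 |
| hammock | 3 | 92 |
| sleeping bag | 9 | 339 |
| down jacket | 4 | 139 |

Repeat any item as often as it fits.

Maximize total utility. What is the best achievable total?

By utility per kg: sleeping bag 37.67, thermos 37.38, down jacket 34.75, hammock 30.67 lead.
Filling by ratio: sleeping bag + down jacket for 478, with 1 kg left unused.
Dropping sleeping bag and down jacket frees 13 kg; slotting in thermos + 2×hammock (14 kg) lifts the total to 483 at 14 kg.
That's the maximum — no swap from here does better than 483.

483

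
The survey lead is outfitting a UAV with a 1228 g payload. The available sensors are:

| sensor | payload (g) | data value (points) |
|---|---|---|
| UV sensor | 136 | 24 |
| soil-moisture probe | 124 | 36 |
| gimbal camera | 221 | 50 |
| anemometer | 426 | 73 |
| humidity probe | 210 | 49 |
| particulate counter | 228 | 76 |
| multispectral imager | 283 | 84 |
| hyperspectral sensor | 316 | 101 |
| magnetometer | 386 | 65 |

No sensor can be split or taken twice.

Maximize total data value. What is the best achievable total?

347

Taking the top-ratio sensors first gives soil-moisture probe + humidity probe + particulate counter + multispectral imager + hyperspectral sensor for 346 (1161 g).
Dropping humidity probe frees 210 g; slotting in gimbal camera (221 g) lifts the total to 347 at 1172 g.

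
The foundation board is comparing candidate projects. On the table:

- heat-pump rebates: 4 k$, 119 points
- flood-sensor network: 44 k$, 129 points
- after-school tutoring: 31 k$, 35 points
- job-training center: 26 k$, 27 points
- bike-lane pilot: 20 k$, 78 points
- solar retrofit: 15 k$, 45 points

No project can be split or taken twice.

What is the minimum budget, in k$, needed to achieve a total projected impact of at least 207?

39

Need the lightest bundle worth ≥ 207.
Taking heat-pump rebates + bike-lane pilot + solar retrofit gives 242 (≥ 207) for 39 k$.
Any bundle with less than 39 k$ falls short of 207.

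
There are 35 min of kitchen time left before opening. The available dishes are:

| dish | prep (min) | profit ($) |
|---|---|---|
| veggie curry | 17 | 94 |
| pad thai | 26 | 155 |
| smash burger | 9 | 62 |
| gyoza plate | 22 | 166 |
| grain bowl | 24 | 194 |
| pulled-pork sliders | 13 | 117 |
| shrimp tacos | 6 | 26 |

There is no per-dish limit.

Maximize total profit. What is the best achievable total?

Ranking by ratio (profit/min): pulled-pork sliders 9.00, grain bowl 8.08, gyoza plate 7.55, smash burger 6.89.
The ratio ordering already packs tightly: smash burger + 2×pulled-pork sliders, 35 min, 296.
That's the maximum — no swap from here does better than 296.

296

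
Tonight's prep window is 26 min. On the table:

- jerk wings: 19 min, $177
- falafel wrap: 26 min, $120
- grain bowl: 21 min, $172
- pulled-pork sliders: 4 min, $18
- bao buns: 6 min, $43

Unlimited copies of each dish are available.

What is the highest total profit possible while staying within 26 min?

220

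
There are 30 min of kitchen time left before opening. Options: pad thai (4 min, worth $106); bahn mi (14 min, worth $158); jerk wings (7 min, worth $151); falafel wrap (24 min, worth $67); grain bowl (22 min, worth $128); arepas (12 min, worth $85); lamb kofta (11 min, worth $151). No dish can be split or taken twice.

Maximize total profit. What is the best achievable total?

415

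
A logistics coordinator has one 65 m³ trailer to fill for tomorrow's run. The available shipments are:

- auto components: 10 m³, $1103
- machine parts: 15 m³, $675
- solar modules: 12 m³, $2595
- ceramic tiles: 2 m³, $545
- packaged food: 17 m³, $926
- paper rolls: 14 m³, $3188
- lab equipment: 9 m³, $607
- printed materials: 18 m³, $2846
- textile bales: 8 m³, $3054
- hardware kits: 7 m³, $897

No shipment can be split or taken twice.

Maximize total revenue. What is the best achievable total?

Density check — textile bales 381.75, ceramic tiles 272.50, paper rolls 227.71 are the best per m³.
Greedy by ratio would take solar modules + ceramic tiles + paper rolls + printed materials + textile bales + hardware kits: 61 m³ used, total 13125.
Dropping hardware kits frees 7 m³; slotting in auto components (10 m³) lifts the total to 13331 at 64 m³.
Every other selection either busts 65 m³ or fails to beat 13331.

13331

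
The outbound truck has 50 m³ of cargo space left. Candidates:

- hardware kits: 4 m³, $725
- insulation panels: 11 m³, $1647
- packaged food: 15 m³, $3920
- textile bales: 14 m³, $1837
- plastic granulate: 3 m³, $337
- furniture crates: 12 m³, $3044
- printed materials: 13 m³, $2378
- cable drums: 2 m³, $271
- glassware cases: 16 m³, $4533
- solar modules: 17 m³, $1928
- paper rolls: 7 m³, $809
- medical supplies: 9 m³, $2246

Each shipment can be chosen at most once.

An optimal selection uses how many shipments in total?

5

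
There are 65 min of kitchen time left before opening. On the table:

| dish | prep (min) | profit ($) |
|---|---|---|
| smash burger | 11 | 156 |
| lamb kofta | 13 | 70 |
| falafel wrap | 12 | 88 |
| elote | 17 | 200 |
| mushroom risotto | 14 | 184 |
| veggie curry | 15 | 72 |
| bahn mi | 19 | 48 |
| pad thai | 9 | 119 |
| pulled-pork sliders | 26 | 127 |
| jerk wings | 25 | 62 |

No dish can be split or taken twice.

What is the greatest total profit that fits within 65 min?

747

The ratio ordering already packs tightly: smash burger + falafel wrap + elote + mushroom risotto + pad thai, 63 min, 747.
Next best is smash burger + lamb kofta + elote + mushroom risotto + pad thai at 729 (64 min) — short by 18.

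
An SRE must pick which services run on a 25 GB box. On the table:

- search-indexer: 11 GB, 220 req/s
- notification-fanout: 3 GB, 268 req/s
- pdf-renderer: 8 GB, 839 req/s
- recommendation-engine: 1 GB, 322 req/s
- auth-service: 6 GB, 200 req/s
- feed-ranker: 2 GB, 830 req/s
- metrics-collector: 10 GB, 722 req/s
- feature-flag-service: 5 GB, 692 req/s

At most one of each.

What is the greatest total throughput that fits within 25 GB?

3151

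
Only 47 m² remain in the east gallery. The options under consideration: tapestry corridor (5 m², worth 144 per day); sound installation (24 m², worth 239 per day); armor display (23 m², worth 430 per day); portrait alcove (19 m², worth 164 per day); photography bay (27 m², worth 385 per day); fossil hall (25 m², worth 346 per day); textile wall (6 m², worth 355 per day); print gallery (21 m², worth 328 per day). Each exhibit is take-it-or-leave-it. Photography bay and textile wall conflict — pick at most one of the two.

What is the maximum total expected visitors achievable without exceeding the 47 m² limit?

929

Ranking by ratio (expected visitors/m²): textile wall 59.17, tapestry corridor 28.80, armor display 18.70.
Best packing: tapestry corridor + armor display + textile wall — 34 m², 929 total.
Runner-up portrait alcove + textile wall + print gallery tops out at 847.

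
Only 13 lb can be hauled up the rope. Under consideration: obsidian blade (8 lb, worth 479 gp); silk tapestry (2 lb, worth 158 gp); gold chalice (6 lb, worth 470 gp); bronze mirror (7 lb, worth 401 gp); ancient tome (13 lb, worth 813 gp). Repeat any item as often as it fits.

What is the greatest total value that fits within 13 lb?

The ratio ordering already packs tightly: 6×silk tapestry, 12 lb, 948.
Every other selection either busts 13 lb or fails to beat 948.

948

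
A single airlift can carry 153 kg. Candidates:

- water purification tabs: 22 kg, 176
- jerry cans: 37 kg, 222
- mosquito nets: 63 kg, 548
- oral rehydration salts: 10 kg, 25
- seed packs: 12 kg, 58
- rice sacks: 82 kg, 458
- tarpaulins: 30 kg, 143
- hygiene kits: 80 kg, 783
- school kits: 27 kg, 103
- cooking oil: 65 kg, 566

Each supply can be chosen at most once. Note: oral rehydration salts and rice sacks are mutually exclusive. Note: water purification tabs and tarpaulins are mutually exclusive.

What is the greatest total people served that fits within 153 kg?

1356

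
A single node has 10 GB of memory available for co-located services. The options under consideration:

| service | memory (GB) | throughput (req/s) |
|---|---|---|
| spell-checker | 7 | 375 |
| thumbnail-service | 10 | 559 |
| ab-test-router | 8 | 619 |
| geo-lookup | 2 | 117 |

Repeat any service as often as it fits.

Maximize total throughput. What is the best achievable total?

736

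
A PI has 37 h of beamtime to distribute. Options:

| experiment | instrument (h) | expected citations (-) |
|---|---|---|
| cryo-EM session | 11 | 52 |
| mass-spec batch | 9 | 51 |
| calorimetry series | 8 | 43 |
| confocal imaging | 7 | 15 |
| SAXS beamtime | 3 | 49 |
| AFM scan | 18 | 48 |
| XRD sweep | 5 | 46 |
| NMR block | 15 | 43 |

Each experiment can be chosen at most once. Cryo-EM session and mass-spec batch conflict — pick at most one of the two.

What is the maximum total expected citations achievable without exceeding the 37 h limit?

Taking cryo-EM session + calorimetry series + confocal imaging + SAXS beamtime + XRD sweep: 34 h used, 205 in expected citations.
Runner-up mass-spec batch + calorimetry series + confocal imaging + SAXS beamtime + XRD sweep tops out at 204.

205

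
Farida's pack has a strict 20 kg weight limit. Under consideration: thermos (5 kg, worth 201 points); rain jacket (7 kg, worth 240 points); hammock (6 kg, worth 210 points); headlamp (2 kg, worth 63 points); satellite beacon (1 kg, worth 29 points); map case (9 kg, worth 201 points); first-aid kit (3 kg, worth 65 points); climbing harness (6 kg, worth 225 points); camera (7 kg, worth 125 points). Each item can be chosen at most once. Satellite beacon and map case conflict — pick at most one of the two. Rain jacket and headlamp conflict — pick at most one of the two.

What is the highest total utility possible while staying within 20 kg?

Thermos + hammock + headlamp + satellite beacon + climbing harness uses 20 of the 20 kg and totals 728.
An exhaustive check of the 512 subsets confirms 728.

728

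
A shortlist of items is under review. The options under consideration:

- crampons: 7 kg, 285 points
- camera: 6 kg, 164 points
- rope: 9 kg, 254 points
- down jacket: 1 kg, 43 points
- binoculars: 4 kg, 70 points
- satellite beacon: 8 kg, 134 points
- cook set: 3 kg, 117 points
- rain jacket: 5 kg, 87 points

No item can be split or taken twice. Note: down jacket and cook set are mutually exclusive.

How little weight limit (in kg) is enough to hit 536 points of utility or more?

16

Look for the lowest-weight combination reaching 536.
crampons + rope: 539 utility at 16 kg.
Below 16 kg the best achievable stays under 536.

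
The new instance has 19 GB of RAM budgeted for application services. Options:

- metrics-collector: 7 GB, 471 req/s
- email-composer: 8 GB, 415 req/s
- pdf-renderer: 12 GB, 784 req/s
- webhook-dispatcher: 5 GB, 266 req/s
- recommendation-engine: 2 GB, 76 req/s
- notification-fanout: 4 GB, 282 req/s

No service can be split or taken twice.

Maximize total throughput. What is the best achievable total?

Filling by ratio: metrics-collector + webhook-dispatcher + recommendation-engine + notification-fanout for 1095, with 1 GB left unused.
Replace webhook-dispatcher and recommendation-engine and notification-fanout with pdf-renderer: the trade gains 160 net, giving 1255 at 19 GB.
Every other selection either busts 19 GB or fails to beat 1255.

1255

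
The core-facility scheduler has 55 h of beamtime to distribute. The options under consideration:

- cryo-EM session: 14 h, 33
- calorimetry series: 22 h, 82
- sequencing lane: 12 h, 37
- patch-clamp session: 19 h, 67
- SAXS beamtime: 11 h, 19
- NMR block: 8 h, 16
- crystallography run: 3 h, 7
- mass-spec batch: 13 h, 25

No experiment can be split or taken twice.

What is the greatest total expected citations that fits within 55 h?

186

Calorimetry series + sequencing lane + patch-clamp session uses 53 of the 55 h and totals 186.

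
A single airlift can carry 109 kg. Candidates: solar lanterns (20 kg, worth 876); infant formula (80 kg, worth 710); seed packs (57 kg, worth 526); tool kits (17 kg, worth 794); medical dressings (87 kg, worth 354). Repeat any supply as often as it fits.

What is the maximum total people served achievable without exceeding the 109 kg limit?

4928

Density check — tool kits 46.71, solar lanterns 43.80, seed packs 9.23 are the best per kg.
The ratio heuristic lands on 6×tool kits (4764) but leaves 7 kg idle.
The 34 kg tied up in 2×tool kits is better spent on 2×solar lanterns — total rises to 4928 (108 kg).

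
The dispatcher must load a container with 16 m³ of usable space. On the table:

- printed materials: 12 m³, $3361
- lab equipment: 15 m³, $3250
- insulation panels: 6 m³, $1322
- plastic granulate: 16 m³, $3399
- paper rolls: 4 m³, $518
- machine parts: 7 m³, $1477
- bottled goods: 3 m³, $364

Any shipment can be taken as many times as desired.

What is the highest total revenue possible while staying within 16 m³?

3879

Best packing: printed materials + paper rolls — 16 m³, 3879 total.
Nothing else within 16 m³ beats 3879.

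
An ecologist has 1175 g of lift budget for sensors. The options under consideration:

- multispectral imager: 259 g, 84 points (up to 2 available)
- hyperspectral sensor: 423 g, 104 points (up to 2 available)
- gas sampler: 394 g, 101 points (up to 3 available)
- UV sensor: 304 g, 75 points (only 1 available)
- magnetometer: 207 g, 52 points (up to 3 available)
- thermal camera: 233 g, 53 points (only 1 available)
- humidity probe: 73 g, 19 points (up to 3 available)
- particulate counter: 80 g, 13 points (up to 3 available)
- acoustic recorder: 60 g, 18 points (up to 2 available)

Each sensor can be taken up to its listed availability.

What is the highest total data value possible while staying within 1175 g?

336

The ratio heuristic lands on 2×multispectral imager + magnetometer + 3×humidity probe + particulate counter + 2×acoustic recorder (326) but leaves 31 g idle.
The 287 g tied up in magnetometer and particulate counter is better spent on UV sensor — total rises to 336 (1161 g).
Nothing else within 1175 g beats 336.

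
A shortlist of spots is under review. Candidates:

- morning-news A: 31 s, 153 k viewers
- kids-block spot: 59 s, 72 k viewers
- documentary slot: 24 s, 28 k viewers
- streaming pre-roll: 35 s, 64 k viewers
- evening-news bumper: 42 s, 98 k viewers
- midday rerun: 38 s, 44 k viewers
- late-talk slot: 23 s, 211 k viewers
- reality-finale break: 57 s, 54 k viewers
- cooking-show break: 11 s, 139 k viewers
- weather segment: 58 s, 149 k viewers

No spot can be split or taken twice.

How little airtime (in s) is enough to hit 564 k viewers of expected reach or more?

100

Minimise s subject to total expected reach ≥ 564.
morning-news A + streaming pre-roll + late-talk slot + cooking-show break: 567 expected reach at 100 s.
No combination under 100 s hits 564.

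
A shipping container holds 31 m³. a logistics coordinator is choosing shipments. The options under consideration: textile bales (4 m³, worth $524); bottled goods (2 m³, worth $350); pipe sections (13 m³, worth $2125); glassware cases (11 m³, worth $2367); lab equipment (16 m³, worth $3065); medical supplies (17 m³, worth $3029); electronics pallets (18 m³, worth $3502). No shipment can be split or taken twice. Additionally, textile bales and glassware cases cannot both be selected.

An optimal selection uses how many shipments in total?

3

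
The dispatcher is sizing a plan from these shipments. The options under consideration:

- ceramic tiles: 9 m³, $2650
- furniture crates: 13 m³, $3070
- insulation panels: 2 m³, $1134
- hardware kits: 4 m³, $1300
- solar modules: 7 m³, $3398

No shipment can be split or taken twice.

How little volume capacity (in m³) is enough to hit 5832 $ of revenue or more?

13

Need the lightest bundle worth ≥ 5832.
insulation panels + hardware kits + solar modules reaches 5832 using 13 m³.
No combination under 13 m³ hits 5832.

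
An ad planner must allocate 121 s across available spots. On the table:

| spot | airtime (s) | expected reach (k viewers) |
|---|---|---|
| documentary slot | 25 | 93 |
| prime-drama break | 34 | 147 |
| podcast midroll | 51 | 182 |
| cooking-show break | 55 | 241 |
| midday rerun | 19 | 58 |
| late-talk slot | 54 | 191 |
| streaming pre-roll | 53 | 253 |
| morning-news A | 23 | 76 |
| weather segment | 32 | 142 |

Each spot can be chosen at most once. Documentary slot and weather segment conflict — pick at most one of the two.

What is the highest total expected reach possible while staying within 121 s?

Prime-drama break + streaming pre-roll + weather segment uses 119 of the 121 s and totals 542.
Nothing else feasible within 121 s beats 542.

542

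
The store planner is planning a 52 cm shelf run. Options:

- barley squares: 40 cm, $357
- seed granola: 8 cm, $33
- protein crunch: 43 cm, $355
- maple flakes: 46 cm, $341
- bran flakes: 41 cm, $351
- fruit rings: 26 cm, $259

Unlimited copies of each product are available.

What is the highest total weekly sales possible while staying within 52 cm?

518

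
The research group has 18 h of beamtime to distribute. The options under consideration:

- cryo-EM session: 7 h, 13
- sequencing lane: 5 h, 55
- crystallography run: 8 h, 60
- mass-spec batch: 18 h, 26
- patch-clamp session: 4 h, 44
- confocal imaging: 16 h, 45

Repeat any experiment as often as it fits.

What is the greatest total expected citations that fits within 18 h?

198

A density-first pass picks 3×sequencing lane — 165 at 15 h.
Dropping sequencing lane frees 5 h; slotting in 2×patch-clamp session (8 h) lifts the total to 198 at 18 h.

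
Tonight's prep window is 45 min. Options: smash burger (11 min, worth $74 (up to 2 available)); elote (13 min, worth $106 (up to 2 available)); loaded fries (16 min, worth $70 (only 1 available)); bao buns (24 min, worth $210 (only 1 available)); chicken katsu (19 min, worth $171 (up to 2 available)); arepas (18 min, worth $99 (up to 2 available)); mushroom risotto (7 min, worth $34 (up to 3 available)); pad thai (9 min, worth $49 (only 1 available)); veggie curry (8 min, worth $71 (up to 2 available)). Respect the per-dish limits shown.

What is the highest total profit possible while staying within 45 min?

387

Density check — chicken katsu 9.00, veggie curry 8.88, bao buns 8.75 are the best per min.
Greedy by ratio would take 2×chicken katsu + mushroom risotto: 45 min used, total 376.
Reworking the packing: elote + bao buns + veggie curry uses 45 min and improves the total to 387.
That's the maximum — no swap from here does better than 387.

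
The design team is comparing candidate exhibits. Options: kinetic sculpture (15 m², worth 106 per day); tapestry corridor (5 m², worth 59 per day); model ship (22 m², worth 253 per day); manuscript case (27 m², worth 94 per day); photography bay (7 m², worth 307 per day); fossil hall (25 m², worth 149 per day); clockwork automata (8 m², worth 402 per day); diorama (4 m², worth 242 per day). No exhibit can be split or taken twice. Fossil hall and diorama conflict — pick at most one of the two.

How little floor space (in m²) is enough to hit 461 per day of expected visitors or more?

Need the lightest bundle worth ≥ 461.
Taking photography bay + diorama gives 549 (≥ 461) for 11 m².
Any bundle with less than 11 m² falls short of 461.

11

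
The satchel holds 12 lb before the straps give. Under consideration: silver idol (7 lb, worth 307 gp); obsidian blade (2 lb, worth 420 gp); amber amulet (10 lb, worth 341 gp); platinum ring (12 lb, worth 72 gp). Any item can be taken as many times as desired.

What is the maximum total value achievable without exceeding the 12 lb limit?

Density check — obsidian blade 210.00, silver idol 43.86, amber amulet 34.10 are the best per lb.
Best packing: 6×obsidian blade — 12 lb, 2520 total.

2520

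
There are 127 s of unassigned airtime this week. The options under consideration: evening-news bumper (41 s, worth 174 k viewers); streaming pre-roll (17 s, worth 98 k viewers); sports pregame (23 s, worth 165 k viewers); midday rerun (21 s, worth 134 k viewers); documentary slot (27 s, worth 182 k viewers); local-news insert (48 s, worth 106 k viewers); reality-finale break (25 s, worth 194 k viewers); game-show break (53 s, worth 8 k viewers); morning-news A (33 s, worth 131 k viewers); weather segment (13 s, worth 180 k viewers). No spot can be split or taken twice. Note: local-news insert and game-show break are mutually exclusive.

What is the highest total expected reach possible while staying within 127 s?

953

Ranking by ratio (expected reach/s): weather segment 13.85, reality-finale break 7.76, sports pregame 7.17.
Taking streaming pre-roll + sports pregame + midday rerun + documentary slot + reality-finale break + weather segment: 126 s used, 953 in expected reach.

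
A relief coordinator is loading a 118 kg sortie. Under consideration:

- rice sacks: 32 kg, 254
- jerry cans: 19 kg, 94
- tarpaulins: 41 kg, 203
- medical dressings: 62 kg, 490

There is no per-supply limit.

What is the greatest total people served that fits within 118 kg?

Best packing: 3×rice sacks + jerry cans — 115 kg, 856 total.
Every other selection either busts 118 kg or fails to beat 856.

856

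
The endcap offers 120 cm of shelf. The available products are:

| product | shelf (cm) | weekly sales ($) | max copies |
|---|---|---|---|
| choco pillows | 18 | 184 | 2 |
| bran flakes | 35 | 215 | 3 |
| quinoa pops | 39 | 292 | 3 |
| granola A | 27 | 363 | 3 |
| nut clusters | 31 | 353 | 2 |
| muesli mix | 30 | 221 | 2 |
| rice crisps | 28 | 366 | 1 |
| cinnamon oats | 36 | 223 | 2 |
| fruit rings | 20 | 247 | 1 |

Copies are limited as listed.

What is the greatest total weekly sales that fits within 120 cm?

1523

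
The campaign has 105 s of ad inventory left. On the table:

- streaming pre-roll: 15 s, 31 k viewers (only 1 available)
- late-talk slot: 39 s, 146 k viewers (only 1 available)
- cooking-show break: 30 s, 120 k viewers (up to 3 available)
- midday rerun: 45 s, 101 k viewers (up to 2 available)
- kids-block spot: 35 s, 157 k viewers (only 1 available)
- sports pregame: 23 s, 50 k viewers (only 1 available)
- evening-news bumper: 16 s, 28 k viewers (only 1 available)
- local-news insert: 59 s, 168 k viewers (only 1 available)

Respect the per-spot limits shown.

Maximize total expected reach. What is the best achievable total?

Ranking by ratio (expected reach/s): kids-block spot 4.49, cooking-show break 4.00, late-talk slot 3.74, local-news insert 2.85.
The ratio heuristic lands on 2×cooking-show break + kids-block spot (397) but leaves 10 s idle.
Dropping cooking-show break frees 30 s; slotting in late-talk slot (39 s) lifts the total to 423 at 104 s.
Every other selection either busts 105 s or exceeds an availability limit or fails to beat 423.

423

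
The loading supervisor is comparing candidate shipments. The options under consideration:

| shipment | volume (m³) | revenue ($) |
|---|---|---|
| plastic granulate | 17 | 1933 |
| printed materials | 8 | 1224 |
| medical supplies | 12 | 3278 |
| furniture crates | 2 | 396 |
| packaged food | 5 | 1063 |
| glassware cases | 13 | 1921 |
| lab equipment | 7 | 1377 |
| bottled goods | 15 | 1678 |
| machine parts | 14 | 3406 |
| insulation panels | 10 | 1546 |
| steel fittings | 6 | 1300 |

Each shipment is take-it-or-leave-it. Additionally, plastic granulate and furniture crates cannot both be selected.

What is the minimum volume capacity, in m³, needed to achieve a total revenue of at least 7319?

Look for the lowest-volume combination reaching 7319.
medical supplies + packaged food + machine parts reaches 7747 using 31 m³.
Any bundle with less than 31 m³ falls short of 7319.

31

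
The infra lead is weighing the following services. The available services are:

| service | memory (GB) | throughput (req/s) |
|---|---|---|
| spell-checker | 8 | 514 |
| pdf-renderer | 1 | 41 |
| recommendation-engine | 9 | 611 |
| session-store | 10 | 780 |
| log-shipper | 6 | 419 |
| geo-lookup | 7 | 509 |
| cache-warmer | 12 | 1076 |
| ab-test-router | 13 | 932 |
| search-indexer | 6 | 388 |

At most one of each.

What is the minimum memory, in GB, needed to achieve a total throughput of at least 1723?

Minimise GB subject to total throughput ≥ 1723.
Taking pdf-renderer + recommendation-engine + cache-warmer gives 1728 (≥ 1723) for 22 GB.
Below 22 GB the best achievable stays under 1723.

22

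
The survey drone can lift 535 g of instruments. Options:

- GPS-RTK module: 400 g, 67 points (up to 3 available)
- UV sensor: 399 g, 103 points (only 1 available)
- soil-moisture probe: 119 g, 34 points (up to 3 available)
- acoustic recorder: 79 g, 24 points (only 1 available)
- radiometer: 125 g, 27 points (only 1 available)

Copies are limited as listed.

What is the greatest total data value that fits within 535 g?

137

Taking the top-ratio sensors first gives 3×soil-moisture probe + acoustic recorder for 126 (436 g).
Dropping 2×soil-moisture probe and acoustic recorder frees 317 g; slotting in UV sensor (399 g) lifts the total to 137 at 518 g.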